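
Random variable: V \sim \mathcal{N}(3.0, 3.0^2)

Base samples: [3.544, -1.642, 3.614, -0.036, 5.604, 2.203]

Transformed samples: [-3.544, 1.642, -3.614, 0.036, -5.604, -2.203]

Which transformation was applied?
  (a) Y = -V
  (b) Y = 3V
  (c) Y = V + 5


Checking option (a) Y = -V:
  V = 3.544 -> Y = -3.544 ✓
  V = -1.642 -> Y = 1.642 ✓
  V = 3.614 -> Y = -3.614 ✓
All samples match this transformation.

(a) -V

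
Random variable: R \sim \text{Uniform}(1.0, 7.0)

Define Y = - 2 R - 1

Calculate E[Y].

For Y = -2R - 1:
E[Y] = -2 * E[R] - 1
E[R] = (1 + 7)/2 = 4
E[Y] = -2 * 4 - 1 = -9

-9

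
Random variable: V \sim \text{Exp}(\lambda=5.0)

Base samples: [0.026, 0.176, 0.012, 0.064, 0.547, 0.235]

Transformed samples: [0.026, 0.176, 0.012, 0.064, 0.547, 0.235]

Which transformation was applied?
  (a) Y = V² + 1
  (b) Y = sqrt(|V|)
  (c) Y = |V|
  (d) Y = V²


Checking option (c) Y = |V|:
  V = 0.026 -> Y = 0.026 ✓
  V = 0.176 -> Y = 0.176 ✓
  V = 0.012 -> Y = 0.012 ✓
All samples match this transformation.

(c) |V|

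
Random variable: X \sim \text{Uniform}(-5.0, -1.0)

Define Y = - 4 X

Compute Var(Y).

For Y = aX + b: Var(Y) = a² * Var(X)
Var(X) = (-1 + 5)^2/12 = 1.3333333
Var(Y) = (-4)² * 1.3333333 = 16 * 1.3333333 = 21.333333

21.333333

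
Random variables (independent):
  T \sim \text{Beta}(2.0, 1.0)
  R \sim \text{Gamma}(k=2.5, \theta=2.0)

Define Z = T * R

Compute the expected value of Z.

For independent RVs: E[XY] = E[X]*E[Y]
E[T] = 0.66666667
E[R] = 5
E[Z] = 0.66666667 * 5 = 3.3333333

3.3333333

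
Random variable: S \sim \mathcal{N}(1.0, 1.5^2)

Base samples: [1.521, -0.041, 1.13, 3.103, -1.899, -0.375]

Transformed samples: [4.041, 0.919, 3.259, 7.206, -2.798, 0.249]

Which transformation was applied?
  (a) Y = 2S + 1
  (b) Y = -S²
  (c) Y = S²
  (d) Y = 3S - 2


Checking option (a) Y = 2S + 1:
  S = 1.521 -> Y = 4.041 ✓
  S = -0.041 -> Y = 0.919 ✓
  S = 1.13 -> Y = 3.259 ✓
All samples match this transformation.

(a) 2S + 1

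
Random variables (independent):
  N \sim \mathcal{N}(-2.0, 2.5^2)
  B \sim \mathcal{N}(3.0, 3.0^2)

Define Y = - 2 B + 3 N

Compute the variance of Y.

For independent RVs: Var(aX + bY) = a²Var(X) + b²Var(Y)
Var(N) = 6.25
Var(B) = 9
Var(Y) = 3²*6.25 + (-2)²*9
= 9*6.25 + 4*9 = 92.25

92.25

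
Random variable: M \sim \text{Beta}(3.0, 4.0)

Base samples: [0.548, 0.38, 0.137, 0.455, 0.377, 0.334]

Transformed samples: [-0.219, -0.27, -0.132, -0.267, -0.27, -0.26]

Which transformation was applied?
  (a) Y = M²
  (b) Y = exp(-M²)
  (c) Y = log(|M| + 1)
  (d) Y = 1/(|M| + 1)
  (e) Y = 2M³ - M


Checking option (e) Y = 2M³ - M:
  M = 0.548 -> Y = -0.219 ✓
  M = 0.38 -> Y = -0.27 ✓
  M = 0.137 -> Y = -0.132 ✓
All samples match this transformation.

(e) 2M³ - M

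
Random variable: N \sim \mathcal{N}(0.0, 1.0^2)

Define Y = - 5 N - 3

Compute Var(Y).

For Y = aN + b: Var(Y) = a² * Var(N)
Var(N) = 1.0^2 = 1
Var(Y) = (-5)² * 1 = 25 * 1 = 25

25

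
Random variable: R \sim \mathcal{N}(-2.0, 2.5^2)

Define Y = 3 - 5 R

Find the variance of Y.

For Y = aR + b: Var(Y) = a² * Var(R)
Var(R) = 2.5^2 = 6.25
Var(Y) = (-5)² * 6.25 = 25 * 6.25 = 156.25

156.25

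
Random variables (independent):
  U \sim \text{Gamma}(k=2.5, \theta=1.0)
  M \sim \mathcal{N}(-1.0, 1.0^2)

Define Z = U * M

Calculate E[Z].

For independent RVs: E[XY] = E[X]*E[Y]
E[U] = 2.5
E[M] = -1
E[Z] = 2.5 * (-1) = -2.5

-2.5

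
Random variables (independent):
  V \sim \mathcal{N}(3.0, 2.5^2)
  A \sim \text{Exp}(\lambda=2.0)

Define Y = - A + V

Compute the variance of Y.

For independent RVs: Var(aX + bY) = a²Var(X) + b²Var(Y)
Var(V) = 6.25
Var(A) = 0.25
Var(Y) = 1²*6.25 + (-1)²*0.25
= 1*6.25 + 1*0.25 = 6.5

6.5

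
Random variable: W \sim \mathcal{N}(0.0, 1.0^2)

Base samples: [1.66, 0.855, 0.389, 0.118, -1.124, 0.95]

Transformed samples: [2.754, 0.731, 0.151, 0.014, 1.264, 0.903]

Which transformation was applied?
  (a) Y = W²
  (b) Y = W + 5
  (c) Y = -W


Checking option (a) Y = W²:
  W = 1.66 -> Y = 2.754 ✓
  W = 0.855 -> Y = 0.731 ✓
  W = 0.389 -> Y = 0.151 ✓
All samples match this transformation.

(a) W²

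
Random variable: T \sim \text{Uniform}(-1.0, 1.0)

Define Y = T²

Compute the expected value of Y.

Using E[X²] = Var(X) + (E[X])²:
E[T] = 0
Var(T) = (1 + 1)^2/12 = 0.33333333
E[T²] = 0.33333333 + 0² = 0.33333333 + 0 = 0.33333333

0.33333333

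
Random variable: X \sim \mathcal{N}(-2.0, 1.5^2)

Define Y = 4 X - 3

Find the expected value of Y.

For Y = 4X - 3:
E[Y] = 4 * E[X] - 3
E[X] = -2.0 = -2
E[Y] = 4 * (-2) - 3 = -11

-11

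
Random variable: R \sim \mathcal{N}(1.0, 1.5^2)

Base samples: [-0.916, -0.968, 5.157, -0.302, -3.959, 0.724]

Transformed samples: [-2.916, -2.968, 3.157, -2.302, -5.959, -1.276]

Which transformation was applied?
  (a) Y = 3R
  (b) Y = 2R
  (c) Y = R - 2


Checking option (c) Y = R - 2:
  R = -0.916 -> Y = -2.916 ✓
  R = -0.968 -> Y = -2.968 ✓
  R = 5.157 -> Y = 3.157 ✓
All samples match this transformation.

(c) R - 2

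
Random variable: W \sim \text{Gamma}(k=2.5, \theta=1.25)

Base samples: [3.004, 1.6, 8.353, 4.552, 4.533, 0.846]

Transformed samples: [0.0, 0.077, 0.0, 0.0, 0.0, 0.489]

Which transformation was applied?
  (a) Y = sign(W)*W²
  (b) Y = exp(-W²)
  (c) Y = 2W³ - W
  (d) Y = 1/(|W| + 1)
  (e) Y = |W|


Checking option (b) Y = exp(-W²):
  W = 3.004 -> Y = 0.0 ✓
  W = 1.6 -> Y = 0.077 ✓
  W = 8.353 -> Y = 0.0 ✓
All samples match this transformation.

(b) exp(-W²)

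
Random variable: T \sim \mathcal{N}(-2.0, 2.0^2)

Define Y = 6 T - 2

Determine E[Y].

For Y = 6T - 2:
E[Y] = 6 * E[T] - 2
E[T] = -2.0 = -2
E[Y] = 6 * (-2) - 2 = -14

-14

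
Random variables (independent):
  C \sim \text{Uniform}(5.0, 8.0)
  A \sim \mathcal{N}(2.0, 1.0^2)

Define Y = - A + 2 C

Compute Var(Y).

For independent RVs: Var(aX + bY) = a²Var(X) + b²Var(Y)
Var(C) = 0.75
Var(A) = 1
Var(Y) = 2²*0.75 + (-1)²*1
= 4*0.75 + 1*1 = 4

4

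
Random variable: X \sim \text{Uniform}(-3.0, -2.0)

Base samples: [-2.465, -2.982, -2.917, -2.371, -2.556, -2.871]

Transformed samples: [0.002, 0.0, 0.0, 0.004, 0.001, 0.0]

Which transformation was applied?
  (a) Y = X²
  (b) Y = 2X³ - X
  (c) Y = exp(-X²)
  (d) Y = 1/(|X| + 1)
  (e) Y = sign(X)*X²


Checking option (c) Y = exp(-X²):
  X = -2.465 -> Y = 0.002 ✓
  X = -2.982 -> Y = 0.0 ✓
  X = -2.917 -> Y = 0.0 ✓
All samples match this transformation.

(c) exp(-X²)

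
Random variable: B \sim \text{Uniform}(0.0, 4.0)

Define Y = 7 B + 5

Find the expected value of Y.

For Y = 7B + 5:
E[Y] = 7 * E[B] + 5
E[B] = (0 + 4)/2 = 2
E[Y] = 7 * 2 + 5 = 19

19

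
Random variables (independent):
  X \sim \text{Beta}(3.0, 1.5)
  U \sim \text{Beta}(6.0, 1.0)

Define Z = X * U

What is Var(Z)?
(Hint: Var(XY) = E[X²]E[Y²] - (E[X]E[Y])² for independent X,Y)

Var(XY) = E[X²]E[Y²] - (E[X]E[Y])²
E[X] = 0.66666667, Var(X) = 0.04040404
E[U] = 0.85714286, Var(U) = 0.015306122
E[X²] = 0.04040404 + 0.66666667² = 0.48484848
E[U²] = 0.015306122 + 0.85714286² = 0.75
Var(Z) = 0.48484848*0.75 - (0.66666667*0.85714286)²
= 0.36363636 - 0.32653061 = 0.037105751

0.037105751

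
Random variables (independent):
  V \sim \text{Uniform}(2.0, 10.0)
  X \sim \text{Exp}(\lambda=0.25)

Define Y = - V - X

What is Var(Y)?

For independent RVs: Var(aX + bY) = a²Var(X) + b²Var(Y)
Var(V) = 5.3333333
Var(X) = 16
Var(Y) = (-1)²*5.3333333 + (-1)²*16
= 1*5.3333333 + 1*16 = 21.333333

21.333333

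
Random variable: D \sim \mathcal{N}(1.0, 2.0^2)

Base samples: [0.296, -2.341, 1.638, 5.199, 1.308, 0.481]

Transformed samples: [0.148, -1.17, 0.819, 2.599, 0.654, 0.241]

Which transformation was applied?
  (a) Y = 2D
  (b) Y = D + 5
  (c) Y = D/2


Checking option (c) Y = D/2:
  D = 0.296 -> Y = 0.148 ✓
  D = -2.341 -> Y = -1.17 ✓
  D = 1.638 -> Y = 0.819 ✓
All samples match this transformation.

(c) D/2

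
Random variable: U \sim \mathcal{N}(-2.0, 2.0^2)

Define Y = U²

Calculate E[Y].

E[U²] = Var(U) + (E[U])² = 4 + 4 = 8

8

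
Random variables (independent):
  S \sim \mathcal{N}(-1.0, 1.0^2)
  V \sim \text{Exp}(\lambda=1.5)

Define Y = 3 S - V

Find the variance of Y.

For independent RVs: Var(aX + bY) = a²Var(X) + b²Var(Y)
Var(S) = 1
Var(V) = 0.44444444
Var(Y) = 3²*1 + (-1)²*0.44444444
= 9*1 + 1*0.44444444 = 9.4444444

9.4444444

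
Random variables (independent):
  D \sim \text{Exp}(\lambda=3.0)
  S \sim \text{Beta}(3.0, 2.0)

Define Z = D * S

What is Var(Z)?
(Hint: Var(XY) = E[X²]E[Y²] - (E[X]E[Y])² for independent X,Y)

Var(XY) = E[X²]E[Y²] - (E[X]E[Y])²
E[D] = 0.33333333, Var(D) = 0.11111111
E[S] = 0.6, Var(S) = 0.04
E[D²] = 0.11111111 + 0.33333333² = 0.22222222
E[S²] = 0.04 + 0.6² = 0.4
Var(Z) = 0.22222222*0.4 - (0.33333333*0.6)²
= 0.088888889 - 0.04 = 0.048888889

0.048888889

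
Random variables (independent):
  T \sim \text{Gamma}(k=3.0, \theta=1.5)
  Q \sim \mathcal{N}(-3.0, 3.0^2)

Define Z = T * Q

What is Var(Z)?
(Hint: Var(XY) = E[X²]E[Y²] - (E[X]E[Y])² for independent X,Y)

Var(XY) = E[X²]E[Y²] - (E[X]E[Y])²
E[T] = 4.5, Var(T) = 6.75
E[Q] = -3, Var(Q) = 9
E[T²] = 6.75 + 4.5² = 27
E[Q²] = 9 + (-3)² = 18
Var(Z) = 27*18 - (4.5*(-3))²
= 486 - 182.25 = 303.75

303.75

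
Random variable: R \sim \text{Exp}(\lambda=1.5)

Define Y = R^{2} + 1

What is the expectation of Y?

E[Y] = 1*E[R²] + 1
E[R] = 0.66666667
E[R²] = Var(R) + (E[R])² = 0.44444444 + 0.44444444 = 0.88888889
E[Y] = 1*0.88888889 + 1 = 1.8888889

1.8888889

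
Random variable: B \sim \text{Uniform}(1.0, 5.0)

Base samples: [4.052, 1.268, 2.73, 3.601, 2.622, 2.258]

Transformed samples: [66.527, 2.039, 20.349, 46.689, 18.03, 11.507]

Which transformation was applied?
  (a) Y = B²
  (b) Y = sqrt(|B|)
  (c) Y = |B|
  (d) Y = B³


Checking option (d) Y = B³:
  B = 4.052 -> Y = 66.527 ✓
  B = 1.268 -> Y = 2.039 ✓
  B = 2.73 -> Y = 20.349 ✓
All samples match this transformation.

(d) B³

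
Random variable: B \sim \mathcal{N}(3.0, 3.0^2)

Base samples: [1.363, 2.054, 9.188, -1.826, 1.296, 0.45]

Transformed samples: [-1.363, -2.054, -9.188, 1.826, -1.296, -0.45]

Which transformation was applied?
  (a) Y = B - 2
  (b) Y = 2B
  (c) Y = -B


Checking option (c) Y = -B:
  B = 1.363 -> Y = -1.363 ✓
  B = 2.054 -> Y = -2.054 ✓
  B = 9.188 -> Y = -9.188 ✓
All samples match this transformation.

(c) -B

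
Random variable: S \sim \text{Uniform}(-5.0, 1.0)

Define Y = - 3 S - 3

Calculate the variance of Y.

For Y = aS + b: Var(Y) = a² * Var(S)
Var(S) = (1 + 5)^2/12 = 3
Var(Y) = (-3)² * 3 = 9 * 3 = 27

27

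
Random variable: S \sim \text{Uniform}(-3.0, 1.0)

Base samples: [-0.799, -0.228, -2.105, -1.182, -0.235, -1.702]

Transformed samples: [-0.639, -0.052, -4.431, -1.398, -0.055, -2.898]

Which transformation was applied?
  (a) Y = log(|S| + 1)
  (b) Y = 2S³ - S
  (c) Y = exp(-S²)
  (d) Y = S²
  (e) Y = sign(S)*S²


Checking option (e) Y = sign(S)*S²:
  S = -0.799 -> Y = -0.639 ✓
  S = -0.228 -> Y = -0.052 ✓
  S = -2.105 -> Y = -4.431 ✓
All samples match this transformation.

(e) sign(S)*S²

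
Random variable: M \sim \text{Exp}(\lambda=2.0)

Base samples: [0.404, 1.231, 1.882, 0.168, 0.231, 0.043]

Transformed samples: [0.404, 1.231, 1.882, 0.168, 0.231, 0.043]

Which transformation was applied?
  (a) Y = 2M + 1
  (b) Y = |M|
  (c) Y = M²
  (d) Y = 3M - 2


Checking option (b) Y = |M|:
  M = 0.404 -> Y = 0.404 ✓
  M = 1.231 -> Y = 1.231 ✓
  M = 1.882 -> Y = 1.882 ✓
All samples match this transformation.

(b) |M|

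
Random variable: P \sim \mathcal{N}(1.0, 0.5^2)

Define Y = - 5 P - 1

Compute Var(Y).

For Y = aP + b: Var(Y) = a² * Var(P)
Var(P) = 0.5^2 = 0.25
Var(Y) = (-5)² * 0.25 = 25 * 0.25 = 6.25

6.25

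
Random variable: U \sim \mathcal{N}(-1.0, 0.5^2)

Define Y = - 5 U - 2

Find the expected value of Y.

For Y = -5U - 2:
E[Y] = -5 * E[U] - 2
E[U] = -1.0 = -1
E[Y] = -5 * (-1) - 2 = 3

3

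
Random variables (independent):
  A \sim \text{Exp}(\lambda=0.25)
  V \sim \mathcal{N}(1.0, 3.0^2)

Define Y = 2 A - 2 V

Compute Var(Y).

For independent RVs: Var(aX + bY) = a²Var(X) + b²Var(Y)
Var(A) = 16
Var(V) = 9
Var(Y) = 2²*16 + (-2)²*9
= 4*16 + 4*9 = 100

100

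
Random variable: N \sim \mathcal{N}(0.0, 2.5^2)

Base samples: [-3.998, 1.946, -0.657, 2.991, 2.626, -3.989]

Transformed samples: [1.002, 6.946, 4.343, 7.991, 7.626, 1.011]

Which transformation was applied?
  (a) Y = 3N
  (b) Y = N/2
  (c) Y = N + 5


Checking option (c) Y = N + 5:
  N = -3.998 -> Y = 1.002 ✓
  N = 1.946 -> Y = 6.946 ✓
  N = -0.657 -> Y = 4.343 ✓
All samples match this transformation.

(c) N + 5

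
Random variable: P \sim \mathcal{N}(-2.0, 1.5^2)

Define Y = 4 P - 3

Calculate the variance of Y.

For Y = aP + b: Var(Y) = a² * Var(P)
Var(P) = 1.5^2 = 2.25
Var(Y) = 4² * 2.25 = 16 * 2.25 = 36

36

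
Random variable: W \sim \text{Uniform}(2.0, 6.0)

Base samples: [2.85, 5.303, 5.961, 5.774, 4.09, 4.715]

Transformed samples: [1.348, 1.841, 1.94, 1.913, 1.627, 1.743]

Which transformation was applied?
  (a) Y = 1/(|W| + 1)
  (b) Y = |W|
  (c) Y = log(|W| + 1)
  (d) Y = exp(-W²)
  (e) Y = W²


Checking option (c) Y = log(|W| + 1):
  W = 2.85 -> Y = 1.348 ✓
  W = 5.303 -> Y = 1.841 ✓
  W = 5.961 -> Y = 1.94 ✓
All samples match this transformation.

(c) log(|W| + 1)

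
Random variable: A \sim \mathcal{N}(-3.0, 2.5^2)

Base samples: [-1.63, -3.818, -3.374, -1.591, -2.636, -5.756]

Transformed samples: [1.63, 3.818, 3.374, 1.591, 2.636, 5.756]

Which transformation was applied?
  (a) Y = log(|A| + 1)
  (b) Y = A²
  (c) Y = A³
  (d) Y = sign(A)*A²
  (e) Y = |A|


Checking option (e) Y = |A|:
  A = -1.63 -> Y = 1.63 ✓
  A = -3.818 -> Y = 3.818 ✓
  A = -3.374 -> Y = 3.374 ✓
All samples match this transformation.

(e) |A|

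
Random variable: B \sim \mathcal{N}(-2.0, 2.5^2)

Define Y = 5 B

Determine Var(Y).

For Y = aB + b: Var(Y) = a² * Var(B)
Var(B) = 2.5^2 = 6.25
Var(Y) = 5² * 6.25 = 25 * 6.25 = 156.25

156.25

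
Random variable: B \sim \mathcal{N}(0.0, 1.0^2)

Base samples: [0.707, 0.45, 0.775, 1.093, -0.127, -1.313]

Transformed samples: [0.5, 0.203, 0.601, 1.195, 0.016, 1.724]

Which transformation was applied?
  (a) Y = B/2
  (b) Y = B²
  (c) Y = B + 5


Checking option (b) Y = B²:
  B = 0.707 -> Y = 0.5 ✓
  B = 0.45 -> Y = 0.203 ✓
  B = 0.775 -> Y = 0.601 ✓
All samples match this transformation.

(b) B²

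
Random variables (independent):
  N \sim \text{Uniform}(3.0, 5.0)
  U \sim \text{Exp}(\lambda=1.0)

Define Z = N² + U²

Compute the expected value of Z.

E[Z] = E[N²] + E[U²]
E[N²] = Var(N) + E[N]² = 0.33333333 + 16 = 16.333333
E[U²] = Var(U) + E[U]² = 1 + 1 = 2
E[Z] = 16.333333 + 2 = 18.333333

18.333333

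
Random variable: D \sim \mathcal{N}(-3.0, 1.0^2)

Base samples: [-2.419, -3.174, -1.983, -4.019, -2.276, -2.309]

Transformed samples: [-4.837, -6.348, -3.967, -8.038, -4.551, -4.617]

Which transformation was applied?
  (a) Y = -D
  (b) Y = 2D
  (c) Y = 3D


Checking option (b) Y = 2D:
  D = -2.419 -> Y = -4.837 ✓
  D = -3.174 -> Y = -6.348 ✓
  D = -1.983 -> Y = -3.967 ✓
All samples match this transformation.

(b) 2D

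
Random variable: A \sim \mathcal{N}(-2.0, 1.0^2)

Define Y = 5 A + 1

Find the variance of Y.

For Y = aA + b: Var(Y) = a² * Var(A)
Var(A) = 1.0^2 = 1
Var(Y) = 5² * 1 = 25 * 1 = 25

25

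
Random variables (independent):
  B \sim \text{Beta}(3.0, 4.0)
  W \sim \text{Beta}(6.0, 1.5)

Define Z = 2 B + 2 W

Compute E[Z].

E[Z] = 2*E[B] + 2*E[W]
E[B] = 0.42857143
E[W] = 0.8
E[Z] = 2*0.42857143 + 2*0.8 = 2.4571429

2.4571429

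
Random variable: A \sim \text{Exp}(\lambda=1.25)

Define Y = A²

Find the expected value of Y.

E[A²] = Var(A) + (E[A])² = 0.64 + 0.64 = 1.28

1.28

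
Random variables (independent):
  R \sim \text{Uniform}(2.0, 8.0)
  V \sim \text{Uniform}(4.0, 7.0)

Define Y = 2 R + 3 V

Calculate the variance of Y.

For independent RVs: Var(aX + bY) = a²Var(X) + b²Var(Y)
Var(R) = 3
Var(V) = 0.75
Var(Y) = 2²*3 + 3²*0.75
= 4*3 + 9*0.75 = 18.75

18.75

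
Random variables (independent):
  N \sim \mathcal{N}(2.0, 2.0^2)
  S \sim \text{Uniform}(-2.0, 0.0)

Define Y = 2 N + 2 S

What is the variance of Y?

For independent RVs: Var(aX + bY) = a²Var(X) + b²Var(Y)
Var(N) = 4
Var(S) = 0.33333333
Var(Y) = 2²*4 + 2²*0.33333333
= 4*4 + 4*0.33333333 = 17.333333

17.333333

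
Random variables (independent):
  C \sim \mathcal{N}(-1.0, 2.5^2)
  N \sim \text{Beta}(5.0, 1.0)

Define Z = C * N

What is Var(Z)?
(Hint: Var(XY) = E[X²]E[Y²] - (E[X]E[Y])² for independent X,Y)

Var(XY) = E[X²]E[Y²] - (E[X]E[Y])²
E[C] = -1, Var(C) = 6.25
E[N] = 0.83333333, Var(N) = 0.01984127
E[C²] = 6.25 + (-1)² = 7.25
E[N²] = 0.01984127 + 0.83333333² = 0.71428571
Var(Z) = 7.25*0.71428571 - (-1*0.83333333)²
= 5.1785714 - 0.69444444 = 4.484127

4.484127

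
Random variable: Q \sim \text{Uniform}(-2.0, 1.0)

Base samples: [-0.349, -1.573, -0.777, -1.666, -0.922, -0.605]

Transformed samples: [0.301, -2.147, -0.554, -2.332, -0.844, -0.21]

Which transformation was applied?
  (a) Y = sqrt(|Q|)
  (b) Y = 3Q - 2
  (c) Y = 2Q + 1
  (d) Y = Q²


Checking option (c) Y = 2Q + 1:
  Q = -0.349 -> Y = 0.301 ✓
  Q = -1.573 -> Y = -2.147 ✓
  Q = -0.777 -> Y = -0.554 ✓
All samples match this transformation.

(c) 2Q + 1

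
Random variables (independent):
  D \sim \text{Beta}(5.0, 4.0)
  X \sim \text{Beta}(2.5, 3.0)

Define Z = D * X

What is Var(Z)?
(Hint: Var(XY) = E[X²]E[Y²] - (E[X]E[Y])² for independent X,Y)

Var(XY) = E[X²]E[Y²] - (E[X]E[Y])²
E[D] = 0.55555556, Var(D) = 0.024691358
E[X] = 0.45454545, Var(X) = 0.038143675
E[D²] = 0.024691358 + 0.55555556² = 0.33333333
E[X²] = 0.038143675 + 0.45454545² = 0.24475524
Var(Z) = 0.33333333*0.24475524 - (0.55555556*0.45454545)²
= 0.081585082 - 0.063769003 = 0.017816078

0.017816078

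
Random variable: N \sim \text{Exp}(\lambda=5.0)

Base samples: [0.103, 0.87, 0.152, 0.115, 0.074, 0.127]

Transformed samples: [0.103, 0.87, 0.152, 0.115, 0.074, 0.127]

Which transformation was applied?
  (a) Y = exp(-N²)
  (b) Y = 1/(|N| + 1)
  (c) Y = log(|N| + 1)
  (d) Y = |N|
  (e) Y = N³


Checking option (d) Y = |N|:
  N = 0.103 -> Y = 0.103 ✓
  N = 0.87 -> Y = 0.87 ✓
  N = 0.152 -> Y = 0.152 ✓
All samples match this transformation.

(d) |N|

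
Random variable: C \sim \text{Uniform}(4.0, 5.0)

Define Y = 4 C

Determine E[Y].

For Y = 4C:
E[Y] = 4 * E[C]
E[C] = (4 + 5)/2 = 4.5
E[Y] = 4 * 4.5 = 18

18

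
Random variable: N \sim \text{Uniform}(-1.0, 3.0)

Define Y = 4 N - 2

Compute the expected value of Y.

For Y = 4N - 2:
E[Y] = 4 * E[N] - 2
E[N] = (-1 + 3)/2 = 1
E[Y] = 4 * 1 - 2 = 2

2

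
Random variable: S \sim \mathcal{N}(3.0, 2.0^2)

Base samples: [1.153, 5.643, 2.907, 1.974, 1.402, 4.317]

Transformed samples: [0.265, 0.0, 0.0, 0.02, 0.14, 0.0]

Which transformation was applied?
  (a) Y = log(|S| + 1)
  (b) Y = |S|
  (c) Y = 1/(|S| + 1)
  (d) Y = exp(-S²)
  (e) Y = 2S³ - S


Checking option (d) Y = exp(-S²):
  S = 1.153 -> Y = 0.265 ✓
  S = 5.643 -> Y = 0.0 ✓
  S = 2.907 -> Y = 0.0 ✓
All samples match this transformation.

(d) exp(-S²)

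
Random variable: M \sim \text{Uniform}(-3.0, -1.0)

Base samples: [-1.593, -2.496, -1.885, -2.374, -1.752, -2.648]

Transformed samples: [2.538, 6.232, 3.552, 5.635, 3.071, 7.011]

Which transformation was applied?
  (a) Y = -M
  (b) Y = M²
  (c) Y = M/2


Checking option (b) Y = M²:
  M = -1.593 -> Y = 2.538 ✓
  M = -2.496 -> Y = 6.232 ✓
  M = -1.885 -> Y = 3.552 ✓
All samples match this transformation.

(b) M²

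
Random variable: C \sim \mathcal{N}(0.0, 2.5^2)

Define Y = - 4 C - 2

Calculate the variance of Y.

For Y = aC + b: Var(Y) = a² * Var(C)
Var(C) = 2.5^2 = 6.25
Var(Y) = (-4)² * 6.25 = 16 * 6.25 = 100

100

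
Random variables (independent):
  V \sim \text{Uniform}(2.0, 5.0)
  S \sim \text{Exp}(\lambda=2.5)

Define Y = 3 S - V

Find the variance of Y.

For independent RVs: Var(aX + bY) = a²Var(X) + b²Var(Y)
Var(V) = 0.75
Var(S) = 0.16
Var(Y) = (-1)²*0.75 + 3²*0.16
= 1*0.75 + 9*0.16 = 2.19

2.19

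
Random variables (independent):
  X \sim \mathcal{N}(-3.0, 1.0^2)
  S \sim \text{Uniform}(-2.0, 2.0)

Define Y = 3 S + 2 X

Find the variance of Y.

For independent RVs: Var(aX + bY) = a²Var(X) + b²Var(Y)
Var(X) = 1
Var(S) = 1.3333333
Var(Y) = 2²*1 + 3²*1.3333333
= 4*1 + 9*1.3333333 = 16

16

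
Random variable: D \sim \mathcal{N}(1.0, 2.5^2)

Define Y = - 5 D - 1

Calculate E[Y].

For Y = -5D - 1:
E[Y] = -5 * E[D] - 1
E[D] = 1.0 = 1
E[Y] = -5 * 1 - 1 = -6

-6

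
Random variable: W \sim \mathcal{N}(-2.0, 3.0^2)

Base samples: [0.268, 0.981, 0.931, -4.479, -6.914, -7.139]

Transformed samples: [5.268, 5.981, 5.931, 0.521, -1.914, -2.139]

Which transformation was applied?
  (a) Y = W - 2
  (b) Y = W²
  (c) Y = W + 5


Checking option (c) Y = W + 5:
  W = 0.268 -> Y = 5.268 ✓
  W = 0.981 -> Y = 5.981 ✓
  W = 0.931 -> Y = 5.931 ✓
All samples match this transformation.

(c) W + 5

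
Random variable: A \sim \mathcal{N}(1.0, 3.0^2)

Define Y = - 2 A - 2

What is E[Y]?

For Y = -2A - 2:
E[Y] = -2 * E[A] - 2
E[A] = 1.0 = 1
E[Y] = -2 * 1 - 2 = -4

-4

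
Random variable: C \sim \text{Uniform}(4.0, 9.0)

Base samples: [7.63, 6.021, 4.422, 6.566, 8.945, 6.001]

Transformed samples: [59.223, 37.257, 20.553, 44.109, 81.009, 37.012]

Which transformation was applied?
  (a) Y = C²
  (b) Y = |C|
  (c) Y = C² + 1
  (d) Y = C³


Checking option (c) Y = C² + 1:
  C = 7.63 -> Y = 59.223 ✓
  C = 6.021 -> Y = 37.257 ✓
  C = 4.422 -> Y = 20.553 ✓
All samples match this transformation.

(c) C² + 1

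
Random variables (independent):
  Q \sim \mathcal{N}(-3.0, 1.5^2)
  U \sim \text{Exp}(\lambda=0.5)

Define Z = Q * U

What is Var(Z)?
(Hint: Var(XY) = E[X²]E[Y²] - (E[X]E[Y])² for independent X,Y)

Var(XY) = E[X²]E[Y²] - (E[X]E[Y])²
E[Q] = -3, Var(Q) = 2.25
E[U] = 2, Var(U) = 4
E[Q²] = 2.25 + (-3)² = 11.25
E[U²] = 4 + 2² = 8
Var(Z) = 11.25*8 - (-3*2)²
= 90 - 36 = 54

54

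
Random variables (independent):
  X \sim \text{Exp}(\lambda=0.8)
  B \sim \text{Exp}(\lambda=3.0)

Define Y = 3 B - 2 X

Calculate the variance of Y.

For independent RVs: Var(aX + bY) = a²Var(X) + b²Var(Y)
Var(X) = 1.5625
Var(B) = 0.11111111
Var(Y) = (-2)²*1.5625 + 3²*0.11111111
= 4*1.5625 + 9*0.11111111 = 7.25

7.25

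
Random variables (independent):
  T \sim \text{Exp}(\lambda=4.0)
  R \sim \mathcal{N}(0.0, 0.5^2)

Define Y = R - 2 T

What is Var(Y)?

For independent RVs: Var(aX + bY) = a²Var(X) + b²Var(Y)
Var(T) = 0.0625
Var(R) = 0.25
Var(Y) = (-2)²*0.0625 + 1²*0.25
= 4*0.0625 + 1*0.25 = 0.5

0.5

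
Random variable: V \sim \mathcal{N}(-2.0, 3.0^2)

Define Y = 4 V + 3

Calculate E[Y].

For Y = 4V + 3:
E[Y] = 4 * E[V] + 3
E[V] = -2.0 = -2
E[Y] = 4 * (-2) + 3 = -5

-5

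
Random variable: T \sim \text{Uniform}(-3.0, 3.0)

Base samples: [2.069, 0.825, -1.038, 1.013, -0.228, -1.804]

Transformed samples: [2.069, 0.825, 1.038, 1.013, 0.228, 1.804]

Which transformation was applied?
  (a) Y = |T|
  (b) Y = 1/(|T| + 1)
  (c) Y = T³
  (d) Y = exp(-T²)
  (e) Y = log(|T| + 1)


Checking option (a) Y = |T|:
  T = 2.069 -> Y = 2.069 ✓
  T = 0.825 -> Y = 0.825 ✓
  T = -1.038 -> Y = 1.038 ✓
All samples match this transformation.

(a) |T|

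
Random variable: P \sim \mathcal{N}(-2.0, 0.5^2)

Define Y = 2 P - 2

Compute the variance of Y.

For Y = aP + b: Var(Y) = a² * Var(P)
Var(P) = 0.5^2 = 0.25
Var(Y) = 2² * 0.25 = 4 * 0.25 = 1

1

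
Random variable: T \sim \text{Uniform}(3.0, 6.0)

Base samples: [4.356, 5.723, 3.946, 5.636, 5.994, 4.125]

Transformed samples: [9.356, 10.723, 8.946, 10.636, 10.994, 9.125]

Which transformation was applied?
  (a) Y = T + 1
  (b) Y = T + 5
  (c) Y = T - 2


Checking option (b) Y = T + 5:
  T = 4.356 -> Y = 9.356 ✓
  T = 5.723 -> Y = 10.723 ✓
  T = 3.946 -> Y = 8.946 ✓
All samples match this transformation.

(b) T + 5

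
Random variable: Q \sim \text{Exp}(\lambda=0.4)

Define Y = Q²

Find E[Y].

E[Q²] = Var(Q) + (E[Q])² = 6.25 + 6.25 = 12.5

12.5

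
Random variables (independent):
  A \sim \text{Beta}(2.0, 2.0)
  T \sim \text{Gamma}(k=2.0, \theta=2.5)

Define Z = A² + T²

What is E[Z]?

E[Z] = E[A²] + E[T²]
E[A²] = Var(A) + E[A]² = 0.05 + 0.25 = 0.3
E[T²] = Var(T) + E[T]² = 12.5 + 25 = 37.5
E[Z] = 0.3 + 37.5 = 37.8

37.8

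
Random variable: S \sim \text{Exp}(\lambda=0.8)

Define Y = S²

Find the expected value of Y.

E[S²] = Var(S) + (E[S])² = 1.5625 + 1.5625 = 3.125

3.125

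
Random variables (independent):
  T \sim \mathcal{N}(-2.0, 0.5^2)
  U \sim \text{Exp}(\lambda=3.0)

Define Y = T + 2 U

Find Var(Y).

For independent RVs: Var(aX + bY) = a²Var(X) + b²Var(Y)
Var(T) = 0.25
Var(U) = 0.11111111
Var(Y) = 1²*0.25 + 2²*0.11111111
= 1*0.25 + 4*0.11111111 = 0.69444444

0.69444444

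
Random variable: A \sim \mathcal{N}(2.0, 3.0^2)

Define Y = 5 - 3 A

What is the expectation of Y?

For Y = -3A + 5:
E[Y] = -3 * E[A] + 5
E[A] = 2.0 = 2
E[Y] = -3 * 2 + 5 = -1

-1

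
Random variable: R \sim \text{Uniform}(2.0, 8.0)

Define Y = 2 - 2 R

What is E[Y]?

For Y = -2R + 2:
E[Y] = -2 * E[R] + 2
E[R] = (2 + 8)/2 = 5
E[Y] = -2 * 5 + 2 = -8

-8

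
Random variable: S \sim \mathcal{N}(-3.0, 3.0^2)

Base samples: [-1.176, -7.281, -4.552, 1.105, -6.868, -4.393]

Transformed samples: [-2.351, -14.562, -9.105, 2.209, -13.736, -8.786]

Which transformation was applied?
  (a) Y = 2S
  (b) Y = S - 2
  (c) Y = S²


Checking option (a) Y = 2S:
  S = -1.176 -> Y = -2.351 ✓
  S = -7.281 -> Y = -14.562 ✓
  S = -4.552 -> Y = -9.105 ✓
All samples match this transformation.

(a) 2S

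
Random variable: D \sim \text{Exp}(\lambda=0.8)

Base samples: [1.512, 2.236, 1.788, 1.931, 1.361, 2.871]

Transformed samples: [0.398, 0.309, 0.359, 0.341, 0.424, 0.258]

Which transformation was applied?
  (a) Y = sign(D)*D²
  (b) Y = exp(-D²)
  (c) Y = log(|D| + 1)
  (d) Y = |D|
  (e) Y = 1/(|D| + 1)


Checking option (e) Y = 1/(|D| + 1):
  D = 1.512 -> Y = 0.398 ✓
  D = 2.236 -> Y = 0.309 ✓
  D = 1.788 -> Y = 0.359 ✓
All samples match this transformation.

(e) 1/(|D| + 1)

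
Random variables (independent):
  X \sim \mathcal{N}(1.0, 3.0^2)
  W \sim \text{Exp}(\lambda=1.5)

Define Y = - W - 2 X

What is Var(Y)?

For independent RVs: Var(aX + bY) = a²Var(X) + b²Var(Y)
Var(X) = 9
Var(W) = 0.44444444
Var(Y) = (-2)²*9 + (-1)²*0.44444444
= 4*9 + 1*0.44444444 = 36.444444

36.444444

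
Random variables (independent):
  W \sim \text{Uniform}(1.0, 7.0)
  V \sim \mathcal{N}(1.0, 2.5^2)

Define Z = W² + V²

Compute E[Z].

E[Z] = E[W²] + E[V²]
E[W²] = Var(W) + E[W]² = 3 + 16 = 19
E[V²] = Var(V) + E[V]² = 6.25 + 1 = 7.25
E[Z] = 19 + 7.25 = 26.25

26.25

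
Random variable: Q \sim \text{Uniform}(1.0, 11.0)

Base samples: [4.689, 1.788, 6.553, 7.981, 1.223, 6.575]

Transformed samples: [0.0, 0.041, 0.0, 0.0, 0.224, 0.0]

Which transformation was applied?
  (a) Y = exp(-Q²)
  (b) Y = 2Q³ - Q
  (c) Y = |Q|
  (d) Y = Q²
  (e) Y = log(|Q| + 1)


Checking option (a) Y = exp(-Q²):
  Q = 4.689 -> Y = 0.0 ✓
  Q = 1.788 -> Y = 0.041 ✓
  Q = 6.553 -> Y = 0.0 ✓
All samples match this transformation.

(a) exp(-Q²)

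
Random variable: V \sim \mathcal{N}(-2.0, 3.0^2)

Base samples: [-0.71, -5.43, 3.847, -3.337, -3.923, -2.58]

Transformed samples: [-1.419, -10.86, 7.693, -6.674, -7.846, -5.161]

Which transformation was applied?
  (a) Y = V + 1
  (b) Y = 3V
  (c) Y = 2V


Checking option (c) Y = 2V:
  V = -0.71 -> Y = -1.419 ✓
  V = -5.43 -> Y = -10.86 ✓
  V = 3.847 -> Y = 7.693 ✓
All samples match this transformation.

(c) 2V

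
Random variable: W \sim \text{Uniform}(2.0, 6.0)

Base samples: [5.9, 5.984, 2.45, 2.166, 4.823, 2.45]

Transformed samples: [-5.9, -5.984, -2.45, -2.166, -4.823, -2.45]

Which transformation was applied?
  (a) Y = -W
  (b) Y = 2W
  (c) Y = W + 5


Checking option (a) Y = -W:
  W = 5.9 -> Y = -5.9 ✓
  W = 5.984 -> Y = -5.984 ✓
  W = 2.45 -> Y = -2.45 ✓
All samples match this transformation.

(a) -W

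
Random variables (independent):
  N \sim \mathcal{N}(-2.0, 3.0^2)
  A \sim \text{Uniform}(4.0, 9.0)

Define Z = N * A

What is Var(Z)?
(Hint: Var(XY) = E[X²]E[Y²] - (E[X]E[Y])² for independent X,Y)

Var(XY) = E[X²]E[Y²] - (E[X]E[Y])²
E[N] = -2, Var(N) = 9
E[A] = 6.5, Var(A) = 2.0833333
E[N²] = 9 + (-2)² = 13
E[A²] = 2.0833333 + 6.5² = 44.333333
Var(Z) = 13*44.333333 - (-2*6.5)²
= 576.33333 - 169 = 407.33333

407.33333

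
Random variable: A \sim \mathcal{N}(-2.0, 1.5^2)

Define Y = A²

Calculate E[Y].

E[A²] = Var(A) + (E[A])² = 2.25 + 4 = 6.25

6.25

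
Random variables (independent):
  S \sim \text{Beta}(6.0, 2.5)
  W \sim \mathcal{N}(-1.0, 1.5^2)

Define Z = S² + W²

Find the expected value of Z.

E[Z] = E[S²] + E[W²]
E[S²] = Var(S) + E[S]² = 0.021853943 + 0.4982699 = 0.52012384
E[W²] = Var(W) + E[W]² = 2.25 + 1 = 3.25
E[Z] = 0.52012384 + 3.25 = 3.7701238

3.7701238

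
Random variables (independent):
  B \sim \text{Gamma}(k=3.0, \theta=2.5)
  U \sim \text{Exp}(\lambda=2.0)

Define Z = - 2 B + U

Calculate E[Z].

E[Z] = -2*E[B] + 1*E[U]
E[B] = 7.5
E[U] = 0.5
E[Z] = -2*7.5 + 1*0.5 = -14.5

-14.5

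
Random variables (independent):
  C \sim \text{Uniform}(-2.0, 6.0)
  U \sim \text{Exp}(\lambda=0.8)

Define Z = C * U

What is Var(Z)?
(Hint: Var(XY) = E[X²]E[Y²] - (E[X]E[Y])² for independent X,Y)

Var(XY) = E[X²]E[Y²] - (E[X]E[Y])²
E[C] = 2, Var(C) = 5.3333333
E[U] = 1.25, Var(U) = 1.5625
E[C²] = 5.3333333 + 2² = 9.3333333
E[U²] = 1.5625 + 1.25² = 3.125
Var(Z) = 9.3333333*3.125 - (2*1.25)²
= 29.166667 - 6.25 = 22.916667

22.916667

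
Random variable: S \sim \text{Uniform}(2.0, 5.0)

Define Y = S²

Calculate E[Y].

Using E[X²] = Var(X) + (E[X])²:
E[S] = 3.5
Var(S) = (5 - 2)^2/12 = 0.75
E[S²] = 0.75 + 3.5² = 0.75 + 12.25 = 13

13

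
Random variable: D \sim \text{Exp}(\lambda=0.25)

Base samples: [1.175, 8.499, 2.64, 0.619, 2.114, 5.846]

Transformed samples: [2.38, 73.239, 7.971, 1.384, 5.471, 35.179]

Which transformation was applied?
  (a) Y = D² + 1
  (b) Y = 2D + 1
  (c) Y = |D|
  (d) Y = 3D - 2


Checking option (a) Y = D² + 1:
  D = 1.175 -> Y = 2.38 ✓
  D = 8.499 -> Y = 73.239 ✓
  D = 2.64 -> Y = 7.971 ✓
All samples match this transformation.

(a) D² + 1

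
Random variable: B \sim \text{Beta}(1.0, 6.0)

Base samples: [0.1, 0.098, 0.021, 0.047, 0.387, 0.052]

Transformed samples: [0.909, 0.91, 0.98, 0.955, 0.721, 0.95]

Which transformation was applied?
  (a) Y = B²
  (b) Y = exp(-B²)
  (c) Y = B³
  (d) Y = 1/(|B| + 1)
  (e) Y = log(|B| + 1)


Checking option (d) Y = 1/(|B| + 1):
  B = 0.1 -> Y = 0.909 ✓
  B = 0.098 -> Y = 0.91 ✓
  B = 0.021 -> Y = 0.98 ✓
All samples match this transformation.

(d) 1/(|B| + 1)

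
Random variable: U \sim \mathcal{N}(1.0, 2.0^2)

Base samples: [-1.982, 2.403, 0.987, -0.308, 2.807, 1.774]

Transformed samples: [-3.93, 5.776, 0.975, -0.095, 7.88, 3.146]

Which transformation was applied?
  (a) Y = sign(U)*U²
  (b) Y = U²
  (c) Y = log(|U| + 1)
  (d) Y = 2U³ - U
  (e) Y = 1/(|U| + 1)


Checking option (a) Y = sign(U)*U²:
  U = -1.982 -> Y = -3.93 ✓
  U = 2.403 -> Y = 5.776 ✓
  U = 0.987 -> Y = 0.975 ✓
All samples match this transformation.

(a) sign(U)*U²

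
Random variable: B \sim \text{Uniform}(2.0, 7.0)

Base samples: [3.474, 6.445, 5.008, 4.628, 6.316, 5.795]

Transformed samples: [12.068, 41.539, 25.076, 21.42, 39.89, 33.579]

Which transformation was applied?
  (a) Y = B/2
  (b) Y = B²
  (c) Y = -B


Checking option (b) Y = B²:
  B = 3.474 -> Y = 12.068 ✓
  B = 6.445 -> Y = 41.539 ✓
  B = 5.008 -> Y = 25.076 ✓
All samples match this transformation.

(b) B²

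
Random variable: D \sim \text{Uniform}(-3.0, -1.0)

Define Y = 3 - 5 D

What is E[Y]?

For Y = -5D + 3:
E[Y] = -5 * E[D] + 3
E[D] = (-3 - 1)/2 = -2
E[Y] = -5 * (-2) + 3 = 13

13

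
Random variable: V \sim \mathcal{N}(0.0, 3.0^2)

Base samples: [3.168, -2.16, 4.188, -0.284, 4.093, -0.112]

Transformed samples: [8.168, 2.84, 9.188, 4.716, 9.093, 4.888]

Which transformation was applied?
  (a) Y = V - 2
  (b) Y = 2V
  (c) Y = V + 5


Checking option (c) Y = V + 5:
  V = 3.168 -> Y = 8.168 ✓
  V = -2.16 -> Y = 2.84 ✓
  V = 4.188 -> Y = 9.188 ✓
All samples match this transformation.

(c) V + 5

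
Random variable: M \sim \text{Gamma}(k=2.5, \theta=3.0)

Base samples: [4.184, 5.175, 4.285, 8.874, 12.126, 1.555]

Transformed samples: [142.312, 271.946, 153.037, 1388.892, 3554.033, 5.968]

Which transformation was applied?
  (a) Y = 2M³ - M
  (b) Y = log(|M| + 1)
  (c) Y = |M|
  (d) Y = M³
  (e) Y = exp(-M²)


Checking option (a) Y = 2M³ - M:
  M = 4.184 -> Y = 142.312 ✓
  M = 5.175 -> Y = 271.946 ✓
  M = 4.285 -> Y = 153.037 ✓
All samples match this transformation.

(a) 2M³ - M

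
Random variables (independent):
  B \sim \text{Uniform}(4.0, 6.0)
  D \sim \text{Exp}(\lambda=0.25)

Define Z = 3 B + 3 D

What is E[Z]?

E[Z] = 3*E[B] + 3*E[D]
E[B] = 5
E[D] = 4
E[Z] = 3*5 + 3*4 = 27

27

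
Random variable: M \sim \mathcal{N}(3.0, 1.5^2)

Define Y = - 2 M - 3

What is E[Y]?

For Y = -2M - 3:
E[Y] = -2 * E[M] - 3
E[M] = 3.0 = 3
E[Y] = -2 * 3 - 3 = -9

-9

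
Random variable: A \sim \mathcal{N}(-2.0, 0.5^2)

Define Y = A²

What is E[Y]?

E[A²] = Var(A) + (E[A])² = 0.25 + 4 = 4.25

4.25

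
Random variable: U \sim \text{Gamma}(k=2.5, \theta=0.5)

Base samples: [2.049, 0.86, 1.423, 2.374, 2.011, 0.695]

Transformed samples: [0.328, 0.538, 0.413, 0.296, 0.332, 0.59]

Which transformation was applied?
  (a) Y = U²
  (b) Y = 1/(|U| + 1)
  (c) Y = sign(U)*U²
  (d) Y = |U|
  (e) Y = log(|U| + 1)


Checking option (b) Y = 1/(|U| + 1):
  U = 2.049 -> Y = 0.328 ✓
  U = 0.86 -> Y = 0.538 ✓
  U = 1.423 -> Y = 0.413 ✓
All samples match this transformation.

(b) 1/(|U| + 1)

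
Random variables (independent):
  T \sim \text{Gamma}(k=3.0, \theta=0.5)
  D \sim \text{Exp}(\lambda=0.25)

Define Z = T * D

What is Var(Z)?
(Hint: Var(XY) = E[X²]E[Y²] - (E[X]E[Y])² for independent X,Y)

Var(XY) = E[X²]E[Y²] - (E[X]E[Y])²
E[T] = 1.5, Var(T) = 0.75
E[D] = 4, Var(D) = 16
E[T²] = 0.75 + 1.5² = 3
E[D²] = 16 + 4² = 32
Var(Z) = 3*32 - (1.5*4)²
= 96 - 36 = 60

60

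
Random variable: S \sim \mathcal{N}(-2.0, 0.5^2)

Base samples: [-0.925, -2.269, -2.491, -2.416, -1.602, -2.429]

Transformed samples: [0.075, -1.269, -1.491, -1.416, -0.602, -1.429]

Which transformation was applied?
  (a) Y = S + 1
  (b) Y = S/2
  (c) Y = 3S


Checking option (a) Y = S + 1:
  S = -0.925 -> Y = 0.075 ✓
  S = -2.269 -> Y = -1.269 ✓
  S = -2.491 -> Y = -1.491 ✓
All samples match this transformation.

(a) S + 1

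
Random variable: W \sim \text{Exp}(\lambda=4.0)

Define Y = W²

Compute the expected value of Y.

E[W²] = Var(W) + (E[W])² = 0.0625 + 0.0625 = 0.125

0.125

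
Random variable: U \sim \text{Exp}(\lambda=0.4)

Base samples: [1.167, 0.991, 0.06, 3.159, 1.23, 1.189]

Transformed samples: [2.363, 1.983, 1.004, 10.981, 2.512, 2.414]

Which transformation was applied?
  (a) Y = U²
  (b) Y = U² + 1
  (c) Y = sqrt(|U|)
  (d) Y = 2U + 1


Checking option (b) Y = U² + 1:
  U = 1.167 -> Y = 2.363 ✓
  U = 0.991 -> Y = 1.983 ✓
  U = 0.06 -> Y = 1.004 ✓
All samples match this transformation.

(b) U² + 1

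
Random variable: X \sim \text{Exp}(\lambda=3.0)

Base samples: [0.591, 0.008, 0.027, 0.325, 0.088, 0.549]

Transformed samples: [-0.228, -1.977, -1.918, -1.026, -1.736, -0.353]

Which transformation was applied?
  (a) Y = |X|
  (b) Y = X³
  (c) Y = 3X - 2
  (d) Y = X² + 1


Checking option (c) Y = 3X - 2:
  X = 0.591 -> Y = -0.228 ✓
  X = 0.008 -> Y = -1.977 ✓
  X = 0.027 -> Y = -1.918 ✓
All samples match this transformation.

(c) 3X - 2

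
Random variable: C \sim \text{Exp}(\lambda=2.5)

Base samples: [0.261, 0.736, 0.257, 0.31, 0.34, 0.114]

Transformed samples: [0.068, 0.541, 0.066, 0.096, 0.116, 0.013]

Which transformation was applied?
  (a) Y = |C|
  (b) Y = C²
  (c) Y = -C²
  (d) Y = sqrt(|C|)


Checking option (b) Y = C²:
  C = 0.261 -> Y = 0.068 ✓
  C = 0.736 -> Y = 0.541 ✓
  C = 0.257 -> Y = 0.066 ✓
All samples match this transformation.

(b) C²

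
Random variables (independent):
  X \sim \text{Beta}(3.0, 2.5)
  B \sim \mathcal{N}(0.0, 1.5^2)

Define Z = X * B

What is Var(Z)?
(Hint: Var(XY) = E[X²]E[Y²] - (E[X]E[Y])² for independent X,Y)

Var(XY) = E[X²]E[Y²] - (E[X]E[Y])²
E[X] = 0.54545455, Var(X) = 0.038143675
E[B] = 0, Var(B) = 2.25
E[X²] = 0.038143675 + 0.54545455² = 0.33566434
E[B²] = 2.25 + 0² = 2.25
Var(Z) = 0.33566434*2.25 - (0.54545455*0)²
= 0.75524476 - 0 = 0.75524476

0.75524476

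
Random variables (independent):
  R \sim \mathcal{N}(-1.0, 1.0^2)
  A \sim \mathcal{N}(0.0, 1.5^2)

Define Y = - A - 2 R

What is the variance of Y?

For independent RVs: Var(aX + bY) = a²Var(X) + b²Var(Y)
Var(R) = 1
Var(A) = 2.25
Var(Y) = (-2)²*1 + (-1)²*2.25
= 4*1 + 1*2.25 = 6.25

6.25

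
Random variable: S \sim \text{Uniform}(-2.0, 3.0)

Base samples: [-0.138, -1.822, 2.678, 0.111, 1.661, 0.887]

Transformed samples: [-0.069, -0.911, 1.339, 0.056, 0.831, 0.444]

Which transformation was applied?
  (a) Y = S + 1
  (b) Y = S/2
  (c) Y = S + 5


Checking option (b) Y = S/2:
  S = -0.138 -> Y = -0.069 ✓
  S = -1.822 -> Y = -0.911 ✓
  S = 2.678 -> Y = 1.339 ✓
All samples match this transformation.

(b) S/2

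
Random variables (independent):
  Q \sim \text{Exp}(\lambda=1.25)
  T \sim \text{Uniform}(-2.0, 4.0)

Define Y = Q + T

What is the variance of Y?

For independent RVs: Var(aX + bY) = a²Var(X) + b²Var(Y)
Var(Q) = 0.64
Var(T) = 3
Var(Y) = 1²*0.64 + 1²*3
= 1*0.64 + 1*3 = 3.64

3.64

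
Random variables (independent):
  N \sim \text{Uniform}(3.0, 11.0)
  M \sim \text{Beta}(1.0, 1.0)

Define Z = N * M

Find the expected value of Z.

For independent RVs: E[XY] = E[X]*E[Y]
E[N] = 7
E[M] = 0.5
E[Z] = 7 * 0.5 = 3.5

3.5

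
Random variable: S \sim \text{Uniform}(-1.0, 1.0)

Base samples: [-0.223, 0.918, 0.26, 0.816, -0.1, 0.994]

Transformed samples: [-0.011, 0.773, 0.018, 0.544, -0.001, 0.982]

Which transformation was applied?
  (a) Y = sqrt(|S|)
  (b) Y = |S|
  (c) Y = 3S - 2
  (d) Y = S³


Checking option (d) Y = S³:
  S = -0.223 -> Y = -0.011 ✓
  S = 0.918 -> Y = 0.773 ✓
  S = 0.26 -> Y = 0.018 ✓
All samples match this transformation.

(d) S³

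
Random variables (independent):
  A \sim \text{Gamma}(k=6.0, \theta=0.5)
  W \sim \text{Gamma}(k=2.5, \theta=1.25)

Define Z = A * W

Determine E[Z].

For independent RVs: E[XY] = E[X]*E[Y]
E[A] = 3
E[W] = 3.125
E[Z] = 3 * 3.125 = 9.375

9.375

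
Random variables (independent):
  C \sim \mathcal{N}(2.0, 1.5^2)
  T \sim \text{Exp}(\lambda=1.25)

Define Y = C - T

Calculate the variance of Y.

For independent RVs: Var(aX + bY) = a²Var(X) + b²Var(Y)
Var(C) = 2.25
Var(T) = 0.64
Var(Y) = 1²*2.25 + (-1)²*0.64
= 1*2.25 + 1*0.64 = 2.89

2.89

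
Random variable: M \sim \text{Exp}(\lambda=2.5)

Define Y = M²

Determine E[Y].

E[M²] = Var(M) + (E[M])² = 0.16 + 0.16 = 0.32

0.32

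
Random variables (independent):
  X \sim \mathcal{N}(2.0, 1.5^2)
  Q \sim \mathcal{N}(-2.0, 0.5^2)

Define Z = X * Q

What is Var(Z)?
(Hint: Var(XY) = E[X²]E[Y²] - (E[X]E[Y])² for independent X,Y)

Var(XY) = E[X²]E[Y²] - (E[X]E[Y])²
E[X] = 2, Var(X) = 2.25
E[Q] = -2, Var(Q) = 0.25
E[X²] = 2.25 + 2² = 6.25
E[Q²] = 0.25 + (-2)² = 4.25
Var(Z) = 6.25*4.25 - (2*(-2))²
= 26.5625 - 16 = 10.5625

10.5625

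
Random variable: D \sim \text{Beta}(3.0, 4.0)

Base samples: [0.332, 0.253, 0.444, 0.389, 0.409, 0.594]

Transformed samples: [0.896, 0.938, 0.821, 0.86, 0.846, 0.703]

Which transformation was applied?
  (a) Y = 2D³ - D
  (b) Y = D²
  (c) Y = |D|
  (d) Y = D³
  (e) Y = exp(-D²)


Checking option (e) Y = exp(-D²):
  D = 0.332 -> Y = 0.896 ✓
  D = 0.253 -> Y = 0.938 ✓
  D = 0.444 -> Y = 0.821 ✓
All samples match this transformation.

(e) exp(-D²)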